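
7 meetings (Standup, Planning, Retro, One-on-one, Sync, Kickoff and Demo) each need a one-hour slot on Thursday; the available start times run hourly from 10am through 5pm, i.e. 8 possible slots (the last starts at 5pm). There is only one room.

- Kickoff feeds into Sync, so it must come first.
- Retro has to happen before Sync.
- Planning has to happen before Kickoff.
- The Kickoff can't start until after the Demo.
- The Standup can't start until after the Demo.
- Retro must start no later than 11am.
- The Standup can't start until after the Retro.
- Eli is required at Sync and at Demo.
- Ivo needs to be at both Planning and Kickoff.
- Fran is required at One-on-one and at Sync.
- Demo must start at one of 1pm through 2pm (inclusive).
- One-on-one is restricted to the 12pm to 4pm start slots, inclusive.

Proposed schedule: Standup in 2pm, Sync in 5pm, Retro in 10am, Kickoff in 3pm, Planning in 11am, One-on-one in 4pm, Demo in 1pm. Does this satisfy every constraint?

Eli is required at Sync and at Demo — holds.
The Standup can't start until after the Retro — holds.
There is only one room — holds.
Fran is required at One-on-one and at Sync — holds.
The Standup can't start until after the Demo — holds.
Planning has to happen before Kickoff — holds.
Ivo needs to be at both Planning and Kickoff — holds.
Kickoff feeds into Sync, so it must come first — holds.
Demo must start at one of 1pm through 2pm (inclusive) — holds.
The Kickoff can't start until after the Demo — holds.
Retro must start no later than 11am — holds.
Retro has to happen before Sync — holds.
One-on-one is restricted to the 12pm to 4pm start slots, inclusive — holds.

Yes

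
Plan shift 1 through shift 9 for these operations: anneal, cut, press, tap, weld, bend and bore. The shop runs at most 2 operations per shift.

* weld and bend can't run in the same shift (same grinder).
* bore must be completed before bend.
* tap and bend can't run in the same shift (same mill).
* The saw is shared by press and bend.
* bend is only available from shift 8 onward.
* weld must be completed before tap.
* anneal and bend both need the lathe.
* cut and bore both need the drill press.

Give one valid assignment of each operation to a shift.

weld -> shift 1, bore -> shift 1, cut -> shift 3, anneal -> shift 2, tap -> shift 2, bend -> shift 8, press -> shift 3

Checking: bore(shift 1) before bend(shift 8); weld(shift 1) before tap(shift 2); weld(shift 1) != bend(shift 8); tap(shift 2) != bend(shift 8); anneal(shift 2) != bend(shift 8); cut(shift 3) != bore(shift 1); press(shift 3) != bend(shift 8); bend=shift 8 in [shift 8,shift 9]; max 2 per shift (cap 2).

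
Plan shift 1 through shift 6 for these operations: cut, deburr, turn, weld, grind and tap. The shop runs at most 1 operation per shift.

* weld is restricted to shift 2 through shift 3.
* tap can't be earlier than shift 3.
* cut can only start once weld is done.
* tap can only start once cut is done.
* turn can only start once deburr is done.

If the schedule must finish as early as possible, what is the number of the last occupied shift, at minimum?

6

The precedence chain requires at least 3 distinct shifts.
With at most 1 per shift and 6 operations, at least 6 shifts are needed.
Propagating the time windows through the other constraints, tap can't land before shift 4, so the schedule must run through at least shift 4.
6 works (last occupied shift: shift 6): for example deburr=shift 1, weld=shift 2, grind=shift 6, turn=shift 5, tap=shift 4, cut=shift 3.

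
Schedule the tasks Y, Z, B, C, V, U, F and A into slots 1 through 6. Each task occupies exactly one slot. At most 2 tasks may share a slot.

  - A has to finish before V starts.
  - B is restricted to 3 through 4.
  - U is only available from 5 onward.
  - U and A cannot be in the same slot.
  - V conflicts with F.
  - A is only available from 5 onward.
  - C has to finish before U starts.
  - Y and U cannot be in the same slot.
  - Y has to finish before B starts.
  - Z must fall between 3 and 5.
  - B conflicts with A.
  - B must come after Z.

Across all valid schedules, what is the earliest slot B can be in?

B is available from 3; precedence pushes B to at least 4; B's own window allows nothing later than 4.
B at 4 is achievable: Y -> 1; A -> 5; C -> 1; Z -> 3; V -> 6; B -> 4; U -> 6; F -> 2.

4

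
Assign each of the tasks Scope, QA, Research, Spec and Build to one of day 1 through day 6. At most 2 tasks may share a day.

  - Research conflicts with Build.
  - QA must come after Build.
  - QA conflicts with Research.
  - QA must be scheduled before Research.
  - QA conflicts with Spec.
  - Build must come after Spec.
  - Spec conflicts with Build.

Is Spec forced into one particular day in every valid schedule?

No

Spec can be day 1 (e.g. Research=day 4, QA=day 3, Scope=day 1, Spec=day 1, Build=day 2) or day 2 (e.g. Research -> day 5, Scope -> day 1, Spec -> day 2, Build -> day 3, QA -> day 4).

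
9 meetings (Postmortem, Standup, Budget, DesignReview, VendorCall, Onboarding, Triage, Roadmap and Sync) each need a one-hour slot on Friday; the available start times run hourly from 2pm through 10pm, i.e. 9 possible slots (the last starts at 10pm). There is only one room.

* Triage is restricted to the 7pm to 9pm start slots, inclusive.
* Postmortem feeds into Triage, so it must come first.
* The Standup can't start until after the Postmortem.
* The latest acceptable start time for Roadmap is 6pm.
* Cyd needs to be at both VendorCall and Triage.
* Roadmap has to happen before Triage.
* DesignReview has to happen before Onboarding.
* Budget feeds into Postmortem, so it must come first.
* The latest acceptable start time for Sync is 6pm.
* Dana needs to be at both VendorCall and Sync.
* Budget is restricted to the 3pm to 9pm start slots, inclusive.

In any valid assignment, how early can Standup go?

5pm

Precedence pushes Standup to at least 5pm.
Standup at 5pm is achievable: Triage=7pm; Sync=6pm; VendorCall=10pm; Budget=3pm; Postmortem=4pm; DesignReview=8pm; Roadmap=2pm; Onboarding=9pm; Standup=5pm.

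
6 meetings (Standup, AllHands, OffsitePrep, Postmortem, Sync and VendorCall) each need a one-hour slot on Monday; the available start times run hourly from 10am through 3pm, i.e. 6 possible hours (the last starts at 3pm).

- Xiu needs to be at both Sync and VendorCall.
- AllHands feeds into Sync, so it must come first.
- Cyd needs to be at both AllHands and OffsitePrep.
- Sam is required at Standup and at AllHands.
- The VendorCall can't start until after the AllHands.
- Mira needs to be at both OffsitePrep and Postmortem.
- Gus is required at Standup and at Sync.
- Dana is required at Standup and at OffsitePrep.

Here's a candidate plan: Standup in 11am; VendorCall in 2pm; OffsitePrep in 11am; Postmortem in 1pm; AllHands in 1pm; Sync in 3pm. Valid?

Invalid. Dana is required at Standup and at OffsitePrep.

Xiu needs to be at both Sync and VendorCall — holds.
Sam is required at Standup and at AllHands — holds.
AllHands feeds into Sync, so it must come first — holds.
Gus is required at Standup and at Sync — holds.
Dana is required at Standup and at OffsitePrep — violated.
Cyd needs to be at both AllHands and OffsitePrep — holds.
The VendorCall can't start until after the AllHands — holds.
Mira needs to be at both OffsitePrep and Postmortem — holds.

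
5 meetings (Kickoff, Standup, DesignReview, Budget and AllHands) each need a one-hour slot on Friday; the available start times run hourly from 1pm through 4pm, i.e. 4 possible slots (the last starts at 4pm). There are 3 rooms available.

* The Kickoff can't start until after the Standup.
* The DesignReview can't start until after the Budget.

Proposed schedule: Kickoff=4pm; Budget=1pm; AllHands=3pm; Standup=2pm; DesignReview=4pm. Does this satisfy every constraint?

The Kickoff can't start until after the Standup — holds.
The DesignReview can't start until after the Budget — holds.
There are 3 rooms available — holds.

Yes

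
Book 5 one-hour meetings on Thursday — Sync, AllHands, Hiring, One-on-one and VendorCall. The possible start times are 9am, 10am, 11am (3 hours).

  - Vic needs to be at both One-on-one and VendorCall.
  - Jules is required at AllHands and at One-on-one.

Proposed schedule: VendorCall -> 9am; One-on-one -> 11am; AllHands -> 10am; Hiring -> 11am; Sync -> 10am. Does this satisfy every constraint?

Yes, all constraints hold

Jules is required at AllHands and at One-on-one — holds.
Vic needs to be at both One-on-one and VendorCall — holds.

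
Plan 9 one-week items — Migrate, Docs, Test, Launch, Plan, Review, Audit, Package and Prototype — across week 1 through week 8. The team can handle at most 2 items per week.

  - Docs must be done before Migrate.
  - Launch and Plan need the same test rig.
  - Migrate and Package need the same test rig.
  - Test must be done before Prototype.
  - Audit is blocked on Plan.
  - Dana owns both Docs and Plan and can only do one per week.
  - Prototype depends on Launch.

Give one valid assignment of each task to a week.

Plan in week 3, Package in week 5, Docs in week 2, Review in week 4, Prototype in week 2, Audit in week 4, Launch in week 1, Migrate in week 3, Test in week 1

Checking: Test(week 1) before Prototype(week 2); Docs(week 2) before Migrate(week 3); Launch(week 1) before Prototype(week 2); Plan(week 3) before Audit(week 4); Launch(week 1) != Plan(week 3); Migrate(week 3) != Package(week 5); Docs(week 2) != Plan(week 3); max 2 per week (cap 2).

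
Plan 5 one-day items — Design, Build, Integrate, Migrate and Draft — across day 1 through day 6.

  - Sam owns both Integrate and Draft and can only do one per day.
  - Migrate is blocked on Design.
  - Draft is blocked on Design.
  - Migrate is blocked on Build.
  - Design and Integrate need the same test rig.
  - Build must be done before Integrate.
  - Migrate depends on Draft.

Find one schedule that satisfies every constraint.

Draft -> day 2, Build -> day 1, Migrate -> day 3, Design -> day 1, Integrate -> day 3

Checking: Design(day 1) before Draft(day 2); Draft(day 2) before Migrate(day 3); Build(day 1) before Integrate(day 3); Build(day 1) before Migrate(day 3); Design(day 1) before Migrate(day 3); Design(day 1) != Integrate(day 3); Integrate(day 3) != Draft(day 2).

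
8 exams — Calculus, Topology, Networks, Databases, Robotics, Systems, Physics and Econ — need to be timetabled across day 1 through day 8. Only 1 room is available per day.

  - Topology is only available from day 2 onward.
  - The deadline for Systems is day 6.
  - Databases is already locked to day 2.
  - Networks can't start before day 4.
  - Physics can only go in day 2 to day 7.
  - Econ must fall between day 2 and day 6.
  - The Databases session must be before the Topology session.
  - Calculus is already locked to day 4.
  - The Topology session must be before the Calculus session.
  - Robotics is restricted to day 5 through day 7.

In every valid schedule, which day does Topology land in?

Databases is fixed at day 2 and must come before Topology, so Topology is at least day 3.
Calculus is fixed at day 4 and must come after Topology, so Topology is at most day 3.
So Topology must be day 3.

day 3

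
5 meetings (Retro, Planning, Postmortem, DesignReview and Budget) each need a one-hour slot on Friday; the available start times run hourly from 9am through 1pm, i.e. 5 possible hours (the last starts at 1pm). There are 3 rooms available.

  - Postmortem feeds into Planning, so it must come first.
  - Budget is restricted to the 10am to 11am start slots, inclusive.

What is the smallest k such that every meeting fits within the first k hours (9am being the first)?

The precedence chain requires at least 2 distinct hours.
With at most 3 per hour and 5 meetings, at least 2 hours are needed.
2 works (last occupied hour: 10am): for example Postmortem in 9am, Retro in 9am, DesignReview in 9am, Budget in 10am, Planning in 10am.

2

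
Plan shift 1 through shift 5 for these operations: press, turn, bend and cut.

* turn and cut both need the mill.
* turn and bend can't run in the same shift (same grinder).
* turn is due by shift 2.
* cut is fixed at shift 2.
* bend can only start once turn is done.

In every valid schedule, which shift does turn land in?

turn's window is shift 1–shift 2.
cut is fixed at shift 2, and turn can't share a shift with cut.
So turn must be shift 1.

shift 1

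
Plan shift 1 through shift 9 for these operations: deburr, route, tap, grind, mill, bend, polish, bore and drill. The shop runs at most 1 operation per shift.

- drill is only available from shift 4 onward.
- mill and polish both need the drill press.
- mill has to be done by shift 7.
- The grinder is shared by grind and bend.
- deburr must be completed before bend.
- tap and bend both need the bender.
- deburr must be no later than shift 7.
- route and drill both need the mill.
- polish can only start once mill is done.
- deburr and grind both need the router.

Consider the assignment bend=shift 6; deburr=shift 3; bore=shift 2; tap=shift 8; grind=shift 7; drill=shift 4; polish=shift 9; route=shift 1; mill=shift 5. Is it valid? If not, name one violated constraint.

The shop runs at most 1 operation per shift — holds.
mill has to be done by shift 7 — holds.
polish can only start once mill is done — holds.
The grinder is shared by grind and bend — holds.
deburr must be no later than shift 7 — holds.
drill is only available from shift 4 onward — holds.
mill and polish both need the drill press — holds.
deburr must be completed before bend — holds.
tap and bend both need the bender — holds.
route and drill both need the mill — holds.
deburr and grind both need the router — holds.

Yes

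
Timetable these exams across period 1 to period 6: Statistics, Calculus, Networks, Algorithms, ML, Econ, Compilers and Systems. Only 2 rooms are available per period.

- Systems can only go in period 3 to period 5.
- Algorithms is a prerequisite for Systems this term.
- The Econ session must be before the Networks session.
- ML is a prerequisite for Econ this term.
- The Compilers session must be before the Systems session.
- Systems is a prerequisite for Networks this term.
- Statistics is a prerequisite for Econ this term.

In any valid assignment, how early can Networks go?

period 4

Precedence pushes Networks to at least period 4.
Networks at period 4 is achievable: Statistics in period 1, Networks in period 4, Econ in period 3, ML in period 2, Compilers in period 2, Systems in period 3, Calculus in period 4, Algorithms in period 1.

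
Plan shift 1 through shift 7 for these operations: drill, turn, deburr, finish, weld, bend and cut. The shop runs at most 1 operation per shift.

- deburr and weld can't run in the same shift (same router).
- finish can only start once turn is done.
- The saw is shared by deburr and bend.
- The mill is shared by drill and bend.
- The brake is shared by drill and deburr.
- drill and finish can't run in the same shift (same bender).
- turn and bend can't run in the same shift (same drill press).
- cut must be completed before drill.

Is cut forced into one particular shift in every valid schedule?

cut can be shift 1 (e.g. deburr=shift 5; drill=shift 2; turn=shift 3; cut=shift 1; weld=shift 6; bend=shift 7; finish=shift 4) or shift 2 (e.g. weld in shift 6, turn in shift 1, drill in shift 3, finish in shift 4, deburr in shift 5, bend in shift 7, cut in shift 2).

No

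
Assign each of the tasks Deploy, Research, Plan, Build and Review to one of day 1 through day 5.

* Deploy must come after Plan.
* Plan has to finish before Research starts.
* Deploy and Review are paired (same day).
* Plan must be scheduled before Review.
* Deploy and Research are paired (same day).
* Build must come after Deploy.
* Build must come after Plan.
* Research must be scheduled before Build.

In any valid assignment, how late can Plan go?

day 3

Downstream work caps Plan at day 3.
Plan at day 3 is achievable: Plan -> day 3; Deploy -> day 4; Build -> day 5; Research -> day 4; Review -> day 4.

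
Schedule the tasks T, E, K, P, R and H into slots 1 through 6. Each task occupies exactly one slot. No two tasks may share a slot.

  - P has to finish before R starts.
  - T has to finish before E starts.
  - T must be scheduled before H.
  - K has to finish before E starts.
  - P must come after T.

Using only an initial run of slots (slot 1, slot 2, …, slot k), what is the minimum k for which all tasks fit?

6 slots

The precedence chain requires at least 3 distinct slots.
With at most 1 per slot and 6 tasks, at least 6 slots are needed.
6 works (last occupied slot: 6): for example T=1, K=2, R=5, P=4, E=3, H=6.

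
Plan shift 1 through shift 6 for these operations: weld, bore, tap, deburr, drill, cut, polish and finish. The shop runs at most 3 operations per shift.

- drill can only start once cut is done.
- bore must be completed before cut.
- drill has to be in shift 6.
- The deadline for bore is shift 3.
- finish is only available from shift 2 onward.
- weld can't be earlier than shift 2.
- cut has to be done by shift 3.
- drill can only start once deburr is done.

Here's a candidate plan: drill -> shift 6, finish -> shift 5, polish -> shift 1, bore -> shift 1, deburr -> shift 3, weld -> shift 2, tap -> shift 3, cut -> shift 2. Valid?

Yes

bore must be completed before cut — holds.
finish is only available from shift 2 onward — holds.
The shop runs at most 3 operations per shift — holds.
drill can only start once cut is done — holds.
weld can't be earlier than shift 2 — holds.
drill has to be in shift 6 — holds.
cut has to be done by shift 3 — holds.
The deadline for bore is shift 3 — holds.
drill can only start once deburr is done — holds.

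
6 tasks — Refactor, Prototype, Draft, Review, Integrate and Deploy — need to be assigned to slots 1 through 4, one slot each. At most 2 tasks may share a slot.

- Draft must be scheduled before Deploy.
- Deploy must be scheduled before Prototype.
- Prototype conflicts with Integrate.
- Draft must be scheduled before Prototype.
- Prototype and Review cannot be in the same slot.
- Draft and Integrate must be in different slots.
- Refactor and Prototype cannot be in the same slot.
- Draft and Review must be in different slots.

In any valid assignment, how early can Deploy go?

Precedence pushes Deploy to at least 2; downstream work caps Deploy at 3.
Deploy at 2 is achievable: Deploy -> 2, Integrate -> 4, Review -> 2, Refactor -> 1, Draft -> 1, Prototype -> 3.

2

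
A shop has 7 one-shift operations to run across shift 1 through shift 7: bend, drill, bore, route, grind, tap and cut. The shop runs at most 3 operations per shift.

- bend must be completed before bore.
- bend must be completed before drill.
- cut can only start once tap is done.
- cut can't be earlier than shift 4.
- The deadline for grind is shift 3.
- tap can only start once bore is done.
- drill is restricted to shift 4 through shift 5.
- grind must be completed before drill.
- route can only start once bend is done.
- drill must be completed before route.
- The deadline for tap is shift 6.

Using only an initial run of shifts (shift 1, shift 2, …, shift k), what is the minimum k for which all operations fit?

The precedence chain requires at least 4 distinct shifts.
With at most 3 per shift and 7 operations, at least 3 shifts are needed.
Propagating the time windows through the other constraints, route can't land before shift 5, so the schedule must run through at least shift 5.
5 works (last occupied shift: shift 5): for example drill in shift 4; bend in shift 1; route in shift 5; tap in shift 3; grind in shift 1; bore in shift 2; cut in shift 4.

5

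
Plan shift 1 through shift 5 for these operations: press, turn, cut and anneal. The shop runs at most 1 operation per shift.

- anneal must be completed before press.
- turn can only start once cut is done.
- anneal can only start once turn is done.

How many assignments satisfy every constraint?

Splitting on press: it can be shift 4 (1), shift 5 (4). Listing each branch's schedules as (turn, cut, anneal) by shift number:
press=shift 4: (2,1,3) — 1.
press=shift 5: (2,1,3) (2,1,4) (3,1,4) (3,2,4) — 4.
Summing: 1 + 4 = 5.

5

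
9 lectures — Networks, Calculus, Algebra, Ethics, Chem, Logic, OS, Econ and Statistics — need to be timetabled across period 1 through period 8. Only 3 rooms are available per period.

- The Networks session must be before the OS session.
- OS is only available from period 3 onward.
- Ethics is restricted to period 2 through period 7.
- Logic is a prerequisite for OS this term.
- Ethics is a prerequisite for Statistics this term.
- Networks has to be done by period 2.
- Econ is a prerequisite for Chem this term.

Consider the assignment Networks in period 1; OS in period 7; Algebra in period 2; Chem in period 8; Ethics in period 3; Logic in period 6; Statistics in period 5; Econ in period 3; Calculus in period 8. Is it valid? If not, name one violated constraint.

Valid

The Networks session must be before the OS session — holds.
Logic is a prerequisite for OS this term — holds.
Networks has to be done by period 2 — holds.
Only 3 rooms are available per period — holds.
Ethics is a prerequisite for Statistics this term — holds.
OS is only available from period 3 onward — holds.
Econ is a prerequisite for Chem this term — holds.
Ethics is restricted to period 2 through period 7 — holds.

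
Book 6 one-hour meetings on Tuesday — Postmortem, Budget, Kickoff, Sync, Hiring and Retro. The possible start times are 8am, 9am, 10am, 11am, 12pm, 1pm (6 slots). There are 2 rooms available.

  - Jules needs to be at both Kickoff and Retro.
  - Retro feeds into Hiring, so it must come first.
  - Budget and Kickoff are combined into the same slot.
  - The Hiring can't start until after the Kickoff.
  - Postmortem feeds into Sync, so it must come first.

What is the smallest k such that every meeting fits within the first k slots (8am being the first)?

The precedence chain requires at least 2 distinct slots.
With at most 2 per slot and 6 meetings, at least 3 slots are needed.
3 works (last occupied slot: 10am): for example Sync=10am, Retro=8am, Kickoff=9am, Budget=9am, Hiring=10am, Postmortem=8am.

3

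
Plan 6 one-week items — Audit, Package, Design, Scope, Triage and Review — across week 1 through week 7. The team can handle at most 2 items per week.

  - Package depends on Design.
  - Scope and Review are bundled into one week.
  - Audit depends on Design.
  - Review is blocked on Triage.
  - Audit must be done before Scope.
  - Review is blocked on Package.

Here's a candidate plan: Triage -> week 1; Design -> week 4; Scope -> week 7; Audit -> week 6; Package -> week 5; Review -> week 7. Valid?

Audit depends on Design — holds.
Package depends on Design — holds.
The team can handle at most 2 items per week — holds.
Review is blocked on Triage — holds.
Audit must be done before Scope — holds.
Scope and Review are bundled into one week — holds.
Review is blocked on Package — holds.

Yes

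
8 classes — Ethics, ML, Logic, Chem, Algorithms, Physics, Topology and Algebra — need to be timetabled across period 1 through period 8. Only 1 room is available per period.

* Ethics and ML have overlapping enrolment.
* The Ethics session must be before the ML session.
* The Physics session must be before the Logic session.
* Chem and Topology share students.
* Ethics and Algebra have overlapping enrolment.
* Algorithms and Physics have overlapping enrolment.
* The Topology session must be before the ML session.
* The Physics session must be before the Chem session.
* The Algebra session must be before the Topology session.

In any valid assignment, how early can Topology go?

period 2

Precedence pushes Topology to at least period 2; downstream work caps Topology at period 7.
Topology at period 2 is achievable: Algorithms in period 8; ML in period 4; Ethics in period 3; Algebra in period 1; Physics in period 5; Logic in period 6; Topology in period 2; Chem in period 7.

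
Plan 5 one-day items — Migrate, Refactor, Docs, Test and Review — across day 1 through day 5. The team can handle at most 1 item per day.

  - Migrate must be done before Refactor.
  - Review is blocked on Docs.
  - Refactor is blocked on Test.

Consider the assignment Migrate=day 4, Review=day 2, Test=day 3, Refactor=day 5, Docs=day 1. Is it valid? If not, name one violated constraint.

Migrate must be done before Refactor — holds.
Refactor is blocked on Test — holds.
The team can handle at most 1 item per day — holds.
Review is blocked on Docs — holds.

Yes, all constraints hold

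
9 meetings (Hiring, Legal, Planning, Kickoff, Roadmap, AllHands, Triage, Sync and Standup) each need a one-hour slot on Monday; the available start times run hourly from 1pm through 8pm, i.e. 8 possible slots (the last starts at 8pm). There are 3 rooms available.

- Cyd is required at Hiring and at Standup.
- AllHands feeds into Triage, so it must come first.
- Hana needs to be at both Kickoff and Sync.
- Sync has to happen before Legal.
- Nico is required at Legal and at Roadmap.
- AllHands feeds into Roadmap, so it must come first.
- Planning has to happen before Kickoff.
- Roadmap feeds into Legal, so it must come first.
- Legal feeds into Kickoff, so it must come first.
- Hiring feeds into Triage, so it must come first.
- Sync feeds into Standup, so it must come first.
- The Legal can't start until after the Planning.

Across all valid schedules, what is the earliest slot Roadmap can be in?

Precedence pushes Roadmap to at least 2pm; downstream work caps Roadmap at 6pm.
Roadmap at 2pm is achievable: Hiring in 1pm; Standup in 3pm; AllHands in 1pm; Kickoff in 4pm; Roadmap in 2pm; Legal in 3pm; Planning in 1pm; Triage in 2pm; Sync in 2pm.

2pm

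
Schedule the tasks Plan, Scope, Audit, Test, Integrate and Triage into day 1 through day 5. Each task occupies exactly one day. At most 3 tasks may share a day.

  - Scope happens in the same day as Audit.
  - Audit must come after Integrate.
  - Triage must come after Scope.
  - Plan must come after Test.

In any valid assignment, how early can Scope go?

Scope must be in the same day as Audit, which can't be before day 2, so Scope is at least day 2; downstream work caps Scope at day 4.
Scope at day 2 is achievable: Scope -> day 2, Audit -> day 2, Triage -> day 3, Plan -> day 2, Test -> day 1, Integrate -> day 1.

day 2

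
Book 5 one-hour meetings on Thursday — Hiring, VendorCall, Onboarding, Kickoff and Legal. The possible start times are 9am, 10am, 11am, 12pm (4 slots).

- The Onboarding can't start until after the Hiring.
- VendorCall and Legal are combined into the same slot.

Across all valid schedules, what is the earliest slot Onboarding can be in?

10am

Precedence pushes Onboarding to at least 10am.
Onboarding at 10am is achievable: Kickoff in 9am, VendorCall in 9am, Legal in 9am, Hiring in 9am, Onboarding in 10am.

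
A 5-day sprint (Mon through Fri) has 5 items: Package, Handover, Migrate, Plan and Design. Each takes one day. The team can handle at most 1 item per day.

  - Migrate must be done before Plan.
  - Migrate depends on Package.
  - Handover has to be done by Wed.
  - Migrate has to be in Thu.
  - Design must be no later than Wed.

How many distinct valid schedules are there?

Splitting on Package: it can be Mon (2), Tue (2), Wed (2). Listing each branch's schedules as (Handover, Migrate, Plan, Design):
Package=Mon: (Tue,Thu,Fri,Wed) (Wed,Thu,Fri,Tue) — 2.
Package=Tue: (Mon,Thu,Fri,Wed) (Wed,Thu,Fri,Mon) — 2.
Package=Wed: (Mon,Thu,Fri,Tue) (Tue,Thu,Fri,Mon) — 2.
Summing: 2 + 2 + 2 = 6.

6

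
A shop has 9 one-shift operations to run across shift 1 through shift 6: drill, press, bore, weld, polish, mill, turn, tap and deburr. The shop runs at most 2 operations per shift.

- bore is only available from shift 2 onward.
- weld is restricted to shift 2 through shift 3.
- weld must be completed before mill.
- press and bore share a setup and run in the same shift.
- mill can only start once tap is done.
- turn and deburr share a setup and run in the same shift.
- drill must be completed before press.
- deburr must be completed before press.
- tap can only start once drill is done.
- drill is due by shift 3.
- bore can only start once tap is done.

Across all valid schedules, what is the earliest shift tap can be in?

Precedence pushes tap to at least shift 2; downstream work caps tap at shift 5.
tap at shift 2 is achievable: tap -> shift 2; turn -> shift 3; bore -> shift 4; polish -> shift 1; deburr -> shift 3; press -> shift 4; mill -> shift 5; drill -> shift 1; weld -> shift 2.

shift 2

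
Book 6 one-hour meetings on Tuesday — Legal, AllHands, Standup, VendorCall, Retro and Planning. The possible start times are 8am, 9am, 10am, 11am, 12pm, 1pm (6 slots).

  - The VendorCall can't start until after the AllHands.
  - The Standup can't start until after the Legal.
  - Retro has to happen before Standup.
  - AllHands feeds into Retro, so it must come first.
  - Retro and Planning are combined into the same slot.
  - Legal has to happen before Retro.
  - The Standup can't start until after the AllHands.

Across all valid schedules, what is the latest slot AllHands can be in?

Downstream work caps AllHands at 11am.
AllHands at 11am is achievable: Retro=12pm; Planning=12pm; AllHands=11am; VendorCall=12pm; Legal=8am; Standup=1pm.

11am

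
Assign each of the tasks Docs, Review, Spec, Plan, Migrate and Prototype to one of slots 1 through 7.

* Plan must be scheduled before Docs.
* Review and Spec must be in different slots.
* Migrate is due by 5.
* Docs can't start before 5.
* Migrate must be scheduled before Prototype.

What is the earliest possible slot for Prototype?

2

Precedence pushes Prototype to at least 2.
Prototype at 2 is achievable: Spec in 2; Prototype in 2; Plan in 1; Review in 1; Migrate in 1; Docs in 5.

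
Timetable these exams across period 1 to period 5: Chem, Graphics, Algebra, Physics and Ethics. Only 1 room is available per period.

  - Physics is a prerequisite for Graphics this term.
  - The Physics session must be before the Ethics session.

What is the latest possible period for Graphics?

Precedence pushes Graphics to at least period 2.
Graphics at period 5 is achievable: Ethics in period 2; Algebra in period 4; Chem in period 3; Graphics in period 5; Physics in period 1.

period 5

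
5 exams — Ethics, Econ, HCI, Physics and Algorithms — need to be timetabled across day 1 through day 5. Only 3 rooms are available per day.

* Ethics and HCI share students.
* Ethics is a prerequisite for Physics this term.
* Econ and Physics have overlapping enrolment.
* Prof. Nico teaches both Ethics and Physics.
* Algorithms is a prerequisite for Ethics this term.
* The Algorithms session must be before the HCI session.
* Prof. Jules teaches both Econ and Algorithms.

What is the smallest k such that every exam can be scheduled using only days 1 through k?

3 days

The precedence chain requires at least 3 distinct days.
With at most 3 per day and 5 exams, at least 2 days are needed.
3 works (last occupied day: day 3): for example Physics -> day 3; Econ -> day 2; HCI -> day 3; Ethics -> day 2; Algorithms -> day 1.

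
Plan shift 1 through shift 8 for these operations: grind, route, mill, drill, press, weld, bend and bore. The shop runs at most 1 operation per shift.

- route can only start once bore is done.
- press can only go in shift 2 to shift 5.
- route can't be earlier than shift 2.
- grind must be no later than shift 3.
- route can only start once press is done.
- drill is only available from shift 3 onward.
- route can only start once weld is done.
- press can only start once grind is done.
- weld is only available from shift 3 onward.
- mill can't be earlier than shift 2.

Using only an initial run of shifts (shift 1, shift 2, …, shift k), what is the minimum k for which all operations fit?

8

The precedence chain requires at least 3 distinct shifts.
With at most 1 per shift and 8 operations, at least 8 shifts are needed.
Propagating the time windows through the other constraints, route can't land before shift 4, so the schedule must run through at least shift 4.
8 works (last occupied shift: shift 8): for example route in shift 6; press in shift 2; drill in shift 4; bend in shift 8; weld in shift 3; grind in shift 1; mill in shift 7; bore in shift 5.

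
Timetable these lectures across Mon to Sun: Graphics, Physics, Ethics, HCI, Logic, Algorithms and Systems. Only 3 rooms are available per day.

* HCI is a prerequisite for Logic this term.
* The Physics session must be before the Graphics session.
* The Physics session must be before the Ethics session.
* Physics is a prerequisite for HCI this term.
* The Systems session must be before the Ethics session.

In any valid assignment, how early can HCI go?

Tue

Precedence pushes HCI to at least Tue; downstream work caps HCI at Sat.
HCI at Tue is achievable: Logic=Wed, Systems=Mon, Ethics=Tue, Graphics=Tue, Algorithms=Mon, Physics=Mon, HCI=Tue.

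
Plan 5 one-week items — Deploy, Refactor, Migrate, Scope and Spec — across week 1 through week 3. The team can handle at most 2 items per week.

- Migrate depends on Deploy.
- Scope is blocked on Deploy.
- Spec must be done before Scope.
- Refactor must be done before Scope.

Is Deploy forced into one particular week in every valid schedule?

No

Deploy can be week 1 (e.g. Refactor in week 1, Deploy in week 1, Spec in week 2, Migrate in week 2, Scope in week 3) or week 2 (e.g. Migrate in week 3; Deploy in week 2; Refactor in week 1; Spec in week 1; Scope in week 3).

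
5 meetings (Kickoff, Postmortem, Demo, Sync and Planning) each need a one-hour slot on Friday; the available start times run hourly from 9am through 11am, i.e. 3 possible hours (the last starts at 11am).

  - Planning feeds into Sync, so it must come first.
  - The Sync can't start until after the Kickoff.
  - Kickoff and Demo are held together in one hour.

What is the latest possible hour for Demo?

10am

Demo must be in the same hour as Kickoff, which can't be after 10am, so Demo is at most 10am.
Demo at 10am is achievable: Demo in 10am; Kickoff in 10am; Planning in 9am; Sync in 11am; Postmortem in 9am.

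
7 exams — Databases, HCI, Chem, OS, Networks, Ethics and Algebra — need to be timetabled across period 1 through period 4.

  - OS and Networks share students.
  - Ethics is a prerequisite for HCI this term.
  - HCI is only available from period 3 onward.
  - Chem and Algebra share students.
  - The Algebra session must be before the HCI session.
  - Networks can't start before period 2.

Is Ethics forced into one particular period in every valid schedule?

No

Ethics can be period 1 (e.g. OS in period 1; Ethics in period 1; Networks in period 2; Chem in period 2; Databases in period 1; HCI in period 3; Algebra in period 1) or period 2 (e.g. Algebra in period 1; Ethics in period 2; HCI in period 3; OS in period 1; Chem in period 2; Databases in period 1; Networks in period 2).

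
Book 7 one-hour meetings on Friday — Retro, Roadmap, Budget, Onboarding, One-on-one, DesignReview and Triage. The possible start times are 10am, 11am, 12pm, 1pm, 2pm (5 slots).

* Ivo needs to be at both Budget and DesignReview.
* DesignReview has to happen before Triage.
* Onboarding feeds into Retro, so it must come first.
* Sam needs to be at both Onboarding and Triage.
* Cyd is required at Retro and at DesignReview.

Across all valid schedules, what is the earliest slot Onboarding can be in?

10am

Downstream work caps Onboarding at 1pm.
Onboarding at 10am is achievable: Budget in 11am; Roadmap in 10am; DesignReview in 10am; Triage in 11am; One-on-one in 10am; Retro in 11am; Onboarding in 10am.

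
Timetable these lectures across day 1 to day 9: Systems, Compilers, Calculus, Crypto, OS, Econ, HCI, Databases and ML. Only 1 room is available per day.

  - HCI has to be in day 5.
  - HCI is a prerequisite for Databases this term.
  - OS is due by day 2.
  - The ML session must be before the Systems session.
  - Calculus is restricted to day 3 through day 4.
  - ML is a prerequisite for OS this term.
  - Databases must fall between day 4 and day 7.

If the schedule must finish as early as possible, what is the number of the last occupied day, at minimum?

The precedence chain requires at least 2 distinct days.
With at most 1 per day and 9 lectures, at least 9 days are needed.
Propagating the time windows through the other constraints, Databases can't land before day 6, so the schedule must run through at least day 6.
9 works (last occupied day: day 9): for example Calculus -> day 3; Econ -> day 9; HCI -> day 5; ML -> day 1; Systems -> day 4; Crypto -> day 8; OS -> day 2; Databases -> day 6; Compilers -> day 7.

9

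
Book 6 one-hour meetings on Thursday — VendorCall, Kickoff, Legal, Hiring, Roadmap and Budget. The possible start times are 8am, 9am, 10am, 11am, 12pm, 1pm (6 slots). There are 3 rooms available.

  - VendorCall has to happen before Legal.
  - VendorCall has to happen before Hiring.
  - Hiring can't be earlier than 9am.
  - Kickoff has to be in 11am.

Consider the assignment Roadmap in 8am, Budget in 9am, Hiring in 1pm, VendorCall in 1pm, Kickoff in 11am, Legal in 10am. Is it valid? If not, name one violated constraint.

Hiring can't be earlier than 9am — holds.
VendorCall has to happen before Hiring — violated.
Kickoff has to be in 11am — holds.
VendorCall has to happen before Legal — violated.
There are 3 rooms available — holds.

No. VendorCall has to happen before Legal is not satisfied.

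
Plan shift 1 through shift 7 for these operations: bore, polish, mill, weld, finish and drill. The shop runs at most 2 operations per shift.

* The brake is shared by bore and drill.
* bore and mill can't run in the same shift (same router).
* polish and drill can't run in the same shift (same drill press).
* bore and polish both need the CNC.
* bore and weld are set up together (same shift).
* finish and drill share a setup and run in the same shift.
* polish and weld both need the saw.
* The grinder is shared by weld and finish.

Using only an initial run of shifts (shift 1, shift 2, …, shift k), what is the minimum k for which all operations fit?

3 shifts

With at most 2 per shift and 6 operations, at least 3 shifts are needed.
3 works (last occupied shift: shift 3): for example bore -> shift 1, finish -> shift 3, weld -> shift 1, polish -> shift 2, mill -> shift 2, drill -> shift 3.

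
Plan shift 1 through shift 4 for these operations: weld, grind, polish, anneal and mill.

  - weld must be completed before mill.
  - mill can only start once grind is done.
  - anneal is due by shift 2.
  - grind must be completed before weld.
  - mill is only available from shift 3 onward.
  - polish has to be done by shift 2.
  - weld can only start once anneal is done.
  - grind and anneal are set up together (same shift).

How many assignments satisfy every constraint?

8

Splitting on weld: it can be shift 2 (4), shift 3 (4). Listing each branch's schedules as (grind, polish, anneal, mill) by shift number:
weld=shift 2: (1,1,1,3) (1,1,1,4) (1,2,1,3) (1,2,1,4) — 4.
weld=shift 3: (1,1,1,4) (1,2,1,4) (2,1,2,4) (2,2,2,4) — 4.
Summing: 4 + 4 = 8.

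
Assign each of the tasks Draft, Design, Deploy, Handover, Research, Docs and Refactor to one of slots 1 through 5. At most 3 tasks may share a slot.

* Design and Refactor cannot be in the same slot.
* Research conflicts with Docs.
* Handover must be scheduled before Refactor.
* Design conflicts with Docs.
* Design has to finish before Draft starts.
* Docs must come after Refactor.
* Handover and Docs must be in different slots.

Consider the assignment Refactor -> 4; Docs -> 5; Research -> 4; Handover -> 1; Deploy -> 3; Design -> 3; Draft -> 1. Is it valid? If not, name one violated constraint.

Invalid. Design has to finish before Draft starts.

Handover must be scheduled before Refactor — holds.
Docs must come after Refactor — holds.
Design has to finish before Draft starts — violated.
Research conflicts with Docs — holds.
At most 3 tasks may share a slot — holds.
Design conflicts with Docs — holds.
Design and Refactor cannot be in the same slot — holds.
Handover and Docs must be in different slots — holds.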